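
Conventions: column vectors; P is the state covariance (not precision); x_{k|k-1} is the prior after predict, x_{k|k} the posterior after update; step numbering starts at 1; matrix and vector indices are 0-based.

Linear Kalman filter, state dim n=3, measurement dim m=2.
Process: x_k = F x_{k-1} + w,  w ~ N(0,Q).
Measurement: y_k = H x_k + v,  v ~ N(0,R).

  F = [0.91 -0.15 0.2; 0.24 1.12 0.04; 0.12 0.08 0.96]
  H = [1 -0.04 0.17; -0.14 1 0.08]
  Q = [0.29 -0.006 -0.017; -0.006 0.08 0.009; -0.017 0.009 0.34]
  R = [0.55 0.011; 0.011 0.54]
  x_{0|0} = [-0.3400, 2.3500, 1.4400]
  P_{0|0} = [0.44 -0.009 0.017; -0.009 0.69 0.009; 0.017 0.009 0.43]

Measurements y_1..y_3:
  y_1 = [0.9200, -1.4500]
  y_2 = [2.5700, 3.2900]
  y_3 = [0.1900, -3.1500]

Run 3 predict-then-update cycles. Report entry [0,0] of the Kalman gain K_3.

K[0,0] = 0.4843

step 1: x^-=[-0.3739, 2.6080, 1.5296]  P^-=[0.6952 -0.0278 0.1189; -0.0278 0.9679 0.1123; 0.1189 0.1123 0.7522]  S=[1.3096 -0.1174; -0.1174 1.5494]  K=[0.5441 -0.0334; 0.0206 0.6345; 0.1954 0.1154]  nu=[1.1382, -4.2327]  x^+=[0.3869, -0.0544, 1.2636]  P^+=[0.3014 0.0308 -0.0077; 0.0308 0.3465 0.0084; -0.0077 0.0084 0.6868]
step 2: x^-=[0.6129, 0.0825, 1.2551]  P^-=[0.5632 0.0385 0.1373; 0.0385 0.5503 0.0871; 0.1373 0.0871 0.9797]  S=[1.1848 -0.0155; -0.0155 1.1076]  K=[0.4935 -0.0195; 0.0330 0.4987; 0.2553 0.1356]  nu=[1.7470, 3.1929]  x^+=[1.4126, 1.7324, 2.1341]  P^+=[0.2739 0.0339 -0.0081; 0.0339 0.2740 0.0043; -0.0081 0.0043 0.8831]
step 3: x^-=[1.4525, 2.3646, 2.3569]  P^-=[0.5459 0.0484 0.1733; 0.0484 0.4594 0.0833; 0.1733 0.0833 1.1590]  S=[1.1840 0.0043; 0.0043 1.0134]  K=[0.4843 -0.0160; 0.0357 0.4531; 0.3094 0.1484]  nu=[-1.5686, -5.4998]  x^+=[0.7808, -0.1831, 1.0553]  P^+=[0.2679 0.0344 -0.0020; 0.0344 0.2497 0.0014; -0.0020 0.0014 1.0230]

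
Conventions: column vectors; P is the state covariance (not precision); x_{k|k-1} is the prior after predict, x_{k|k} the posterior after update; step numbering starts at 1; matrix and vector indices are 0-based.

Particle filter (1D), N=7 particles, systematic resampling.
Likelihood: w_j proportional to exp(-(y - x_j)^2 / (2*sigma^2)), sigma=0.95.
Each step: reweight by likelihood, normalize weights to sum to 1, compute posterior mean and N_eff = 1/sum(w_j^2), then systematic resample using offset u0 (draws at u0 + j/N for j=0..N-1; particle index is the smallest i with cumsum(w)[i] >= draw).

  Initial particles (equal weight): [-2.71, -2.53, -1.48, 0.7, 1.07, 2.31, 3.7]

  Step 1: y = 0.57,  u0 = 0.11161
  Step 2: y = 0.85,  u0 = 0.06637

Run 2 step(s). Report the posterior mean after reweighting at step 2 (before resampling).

step 1: w=[0.0012, 0.0023, 0.0452, 0.4592, 0.4035, 0.0866, 0.0020]  mean=0.8850  Neff=2.6093  idx=[3, 3, 3, 4, 4, 4, 5]
step 2: w=[0.1595, 0.1595, 0.1595, 0.1573, 0.1573, 0.1573, 0.0496]  mean=0.9544  Neff=6.5354  idx=[0, 1, 2, 3, 4, 4, 5]

post_mean = 0.9544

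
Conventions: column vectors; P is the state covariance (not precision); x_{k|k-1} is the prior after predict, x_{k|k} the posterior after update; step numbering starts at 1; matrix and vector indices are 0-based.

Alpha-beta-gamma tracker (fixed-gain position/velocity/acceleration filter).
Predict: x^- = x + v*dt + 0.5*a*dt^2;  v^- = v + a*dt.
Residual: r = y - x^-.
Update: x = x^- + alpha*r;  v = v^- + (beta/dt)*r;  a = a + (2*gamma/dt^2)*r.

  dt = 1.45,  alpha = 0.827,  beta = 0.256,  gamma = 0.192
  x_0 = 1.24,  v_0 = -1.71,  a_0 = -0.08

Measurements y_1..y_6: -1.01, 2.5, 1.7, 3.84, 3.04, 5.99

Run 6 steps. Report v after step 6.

step 1: x_pred=-1.3236  r=0.3136  x^+=-1.0643  v^+=-1.7706  a^+=-0.0227
step 2: x_pred=-3.6556  r=6.1556  x^+=1.4351  v^+=-0.7168  a^+=1.1015
step 3: x_pred=1.5537  r=0.1463  x^+=1.6747  v^+=0.9062  a^+=1.1282
step 4: x_pred=4.1748  r=-0.3348  x^+=3.8979  v^+=2.4831  a^+=1.0671
step 5: x_pred=8.6202  r=-5.5802  x^+=4.0054  v^+=3.0452  a^+=0.0479
step 6: x_pred=8.4713  r=-2.4813  x^+=6.4193  v^+=2.6766  a^+=-0.4052

v_post = 2.6766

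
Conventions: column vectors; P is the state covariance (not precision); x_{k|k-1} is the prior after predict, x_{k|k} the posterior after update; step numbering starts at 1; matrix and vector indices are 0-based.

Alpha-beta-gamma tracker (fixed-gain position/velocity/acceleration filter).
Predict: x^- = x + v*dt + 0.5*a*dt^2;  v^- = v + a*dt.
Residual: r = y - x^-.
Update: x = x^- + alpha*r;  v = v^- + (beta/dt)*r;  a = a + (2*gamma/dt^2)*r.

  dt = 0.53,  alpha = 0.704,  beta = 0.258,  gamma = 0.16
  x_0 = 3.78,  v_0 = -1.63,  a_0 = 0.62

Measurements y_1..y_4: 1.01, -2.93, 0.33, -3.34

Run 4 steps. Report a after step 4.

step 1: x_pred=3.0032  r=-1.9932  x^+=1.6000  v^+=-2.2717  a^+=-1.6506
step 2: x_pred=0.1642  r=-3.0942  x^+=-2.0141  v^+=-4.6527  a^+=-5.1755
step 3: x_pred=-5.2070  r=5.5370  x^+=-1.3089  v^+=-4.7004  a^+=1.1322
step 4: x_pred=-3.6411  r=0.3011  x^+=-3.4291  v^+=-3.9537  a^+=1.4752

a_post = 1.4752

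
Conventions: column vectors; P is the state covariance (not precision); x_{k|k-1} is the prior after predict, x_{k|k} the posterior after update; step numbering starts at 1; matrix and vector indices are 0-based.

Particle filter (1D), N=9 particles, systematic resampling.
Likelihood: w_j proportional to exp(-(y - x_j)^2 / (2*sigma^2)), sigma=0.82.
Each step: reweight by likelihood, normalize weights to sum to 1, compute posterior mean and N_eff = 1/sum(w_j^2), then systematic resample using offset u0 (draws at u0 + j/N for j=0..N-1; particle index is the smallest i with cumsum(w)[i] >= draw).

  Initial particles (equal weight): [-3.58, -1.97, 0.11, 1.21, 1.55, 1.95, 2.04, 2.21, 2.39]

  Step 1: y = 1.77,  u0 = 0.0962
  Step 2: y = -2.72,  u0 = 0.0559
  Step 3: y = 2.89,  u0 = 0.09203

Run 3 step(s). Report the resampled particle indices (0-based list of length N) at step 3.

resampled_idx = [1, 2, 3, 4, 6, 7, 7, 8, 8]

step 1: w=[0.0000, 0.0000, 0.0237, 0.1460, 0.1778, 0.1799, 0.1746, 0.1596, 0.1385]  mean=1.8453  Neff=6.2132  idx=[3, 4, 4, 5, 6, 6, 7, 8, 8]
step 2: w=[0.7863, 0.0989, 0.0989, 0.0069, 0.0037, 0.0037, 0.0011, 0.0003, 0.0003]  mean=1.2902  Neff=1.5678  idx=[0, 0, 0, 0, 0, 0, 0, 1, 2]
step 3: w=[0.0886, 0.0886, 0.0886, 0.0886, 0.0886, 0.0886, 0.0886, 0.1900, 0.1900]  mean=1.3392  Neff=7.8660  idx=[1, 2, 3, 4, 6, 7, 7, 8, 8]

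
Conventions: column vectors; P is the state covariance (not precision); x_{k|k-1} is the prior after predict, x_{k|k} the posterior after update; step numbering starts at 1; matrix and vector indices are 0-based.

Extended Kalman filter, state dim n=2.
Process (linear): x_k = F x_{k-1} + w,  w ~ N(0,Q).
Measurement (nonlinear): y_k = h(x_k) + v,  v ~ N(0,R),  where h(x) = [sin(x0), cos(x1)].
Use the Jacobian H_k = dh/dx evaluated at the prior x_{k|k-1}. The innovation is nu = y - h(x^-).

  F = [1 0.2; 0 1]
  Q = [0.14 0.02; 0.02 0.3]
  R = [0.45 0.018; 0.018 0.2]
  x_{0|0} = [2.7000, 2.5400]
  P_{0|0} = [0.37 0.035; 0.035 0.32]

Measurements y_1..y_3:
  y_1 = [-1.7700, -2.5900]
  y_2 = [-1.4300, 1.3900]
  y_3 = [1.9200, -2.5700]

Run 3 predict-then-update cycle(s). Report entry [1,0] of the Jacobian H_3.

H_jac[1,0] = 0.0000

step 1: x^-=[3.2080, 2.5400]  P^-=[0.5368 0.1190; 0.1190 0.6200]  H_jac=[-0.9978 0.0000; 0.0000 -0.5660]  S=[0.9844 0.0852; 0.0852 0.3986]  K=[-0.5394 -0.0537; -0.0453 -0.8707]  nu=[-1.7036, -1.7656]  x^+=[4.2218, 4.1543]  P^+=[0.2443 0.0361; 0.0361 0.3091]
step 2: x^-=[5.0526, 4.1543]  P^-=[0.4111 0.1179; 0.1179 0.6091]  H_jac=[0.3337 0.0000; 0.0000 0.8483]  S=[0.4958 0.0514; 0.0514 0.6383]  K=[0.2626 0.1356; -0.0046 0.8099]  nu=[-0.4873, 1.9196]  x^+=[5.1849, 5.7111]  P^+=[0.3615 0.0375; 0.0375 0.1908]
step 3: x^-=[6.3271, 5.7111]  P^-=[0.5241 0.0957; 0.0957 0.4908]  H_jac=[0.9990 0.0000; 0.0000 0.5414]  S=[0.9731 0.0698; 0.0698 0.3439]  K=[0.5351 0.0421; 0.0435 0.7640]  nu=[1.8761, -3.4108]  x^+=[7.1873, 3.1870]  P^+=[0.2418 0.0334; 0.0334 0.2837]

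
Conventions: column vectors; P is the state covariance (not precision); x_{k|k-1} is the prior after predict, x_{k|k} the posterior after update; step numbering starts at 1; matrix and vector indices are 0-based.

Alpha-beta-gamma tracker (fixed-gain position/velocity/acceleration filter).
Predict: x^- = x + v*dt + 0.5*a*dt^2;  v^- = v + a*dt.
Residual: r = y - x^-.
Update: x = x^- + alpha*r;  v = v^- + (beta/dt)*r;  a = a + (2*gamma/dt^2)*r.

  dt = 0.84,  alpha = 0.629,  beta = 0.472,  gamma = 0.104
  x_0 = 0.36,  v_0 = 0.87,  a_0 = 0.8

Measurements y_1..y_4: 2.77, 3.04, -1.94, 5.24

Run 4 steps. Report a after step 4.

a_post = 0.1714

step 1: x_pred=1.3730  r=1.3970  x^+=2.2517  v^+=2.3270  a^+=1.2118
step 2: x_pred=4.6339  r=-1.5939  x^+=3.6313  v^+=2.4493  a^+=0.7419
step 3: x_pred=5.9505  r=-7.8905  x^+=0.9874  v^+=-1.3612  a^+=-1.5840
step 4: x_pred=-0.7149  r=5.9549  x^+=3.0307  v^+=0.6543  a^+=0.1714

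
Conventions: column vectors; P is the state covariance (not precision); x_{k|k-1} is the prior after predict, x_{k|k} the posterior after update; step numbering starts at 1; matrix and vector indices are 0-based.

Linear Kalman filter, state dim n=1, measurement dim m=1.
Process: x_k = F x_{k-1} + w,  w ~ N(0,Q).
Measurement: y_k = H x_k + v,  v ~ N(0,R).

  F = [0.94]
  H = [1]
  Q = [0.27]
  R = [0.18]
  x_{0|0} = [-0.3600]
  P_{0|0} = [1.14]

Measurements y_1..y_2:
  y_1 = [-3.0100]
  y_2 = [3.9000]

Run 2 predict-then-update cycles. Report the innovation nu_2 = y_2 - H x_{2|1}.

innov = [6.4192]

step 1: x^-=[-0.3384]  P^-=[1.2773]  S=[1.4573]  K=[0.8765]  nu=[-2.6716]  x^+=[-2.6800]  P^+=[0.1578]
step 2: x^-=[-2.5192]  P^-=[0.4094]  S=[0.5894]  K=[0.6946]  nu=[6.4192]  x^+=[1.9396]  P^+=[0.1250]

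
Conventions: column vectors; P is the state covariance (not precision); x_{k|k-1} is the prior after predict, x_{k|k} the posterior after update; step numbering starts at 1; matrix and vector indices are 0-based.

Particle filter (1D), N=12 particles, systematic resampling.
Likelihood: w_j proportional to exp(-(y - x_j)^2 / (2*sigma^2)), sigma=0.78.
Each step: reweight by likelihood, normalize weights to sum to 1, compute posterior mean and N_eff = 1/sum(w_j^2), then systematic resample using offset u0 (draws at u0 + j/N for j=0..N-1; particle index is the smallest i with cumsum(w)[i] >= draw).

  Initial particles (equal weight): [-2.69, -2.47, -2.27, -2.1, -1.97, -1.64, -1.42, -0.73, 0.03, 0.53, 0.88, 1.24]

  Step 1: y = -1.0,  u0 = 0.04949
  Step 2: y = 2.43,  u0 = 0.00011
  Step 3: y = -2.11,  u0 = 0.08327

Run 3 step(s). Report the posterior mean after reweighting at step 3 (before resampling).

post_mean = -1.2873

step 1: w=[0.0212, 0.0375, 0.0588, 0.0819, 0.1021, 0.1581, 0.1915, 0.2085, 0.0925, 0.0323, 0.0121, 0.0036]  mean=-1.3044  Neff=7.2830  idx=[1, 3, 4, 4, 5, 6, 6, 6, 7, 7, 8, 9]
step 2: w=[0.0000, 0.0000, 0.0000, 0.0000, 0.0000, 0.0001, 0.0001, 0.0001, 0.0045, 0.0045, 0.1446, 0.8462]  mean=0.4459  Neff=1.3569  idx=[6, 10, 11, 11, 11, 11, 11, 11, 11, 11, 11, 11]
step 3: w=[0.9238, 0.0317, 0.0044, 0.0044, 0.0044, 0.0044, 0.0044, 0.0044, 0.0044, 0.0044, 0.0044, 0.0044]  mean=-1.2873  Neff=1.1700  idx=[0, 0, 0, 0, 0, 0, 0, 0, 0, 0, 0, 11]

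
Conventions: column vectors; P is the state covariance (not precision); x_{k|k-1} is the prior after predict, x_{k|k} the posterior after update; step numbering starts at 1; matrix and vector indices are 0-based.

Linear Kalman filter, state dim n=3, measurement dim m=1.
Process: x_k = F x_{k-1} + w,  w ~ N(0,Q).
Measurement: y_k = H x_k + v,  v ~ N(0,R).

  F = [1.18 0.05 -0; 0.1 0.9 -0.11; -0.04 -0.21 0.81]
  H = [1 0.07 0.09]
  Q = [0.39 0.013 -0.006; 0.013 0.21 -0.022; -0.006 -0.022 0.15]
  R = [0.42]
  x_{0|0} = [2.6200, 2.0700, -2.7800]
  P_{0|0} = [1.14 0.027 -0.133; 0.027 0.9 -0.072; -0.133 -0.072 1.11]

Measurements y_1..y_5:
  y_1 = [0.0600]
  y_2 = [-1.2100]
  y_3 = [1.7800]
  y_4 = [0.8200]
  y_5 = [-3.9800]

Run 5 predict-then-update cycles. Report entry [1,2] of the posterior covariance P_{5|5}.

step 1: x^-=[3.1951, 2.4308, -2.7913]  P^-=[1.9828 0.2345 -0.2060; 0.2345 0.9859 -0.3626; -0.2060 -0.3626 0.9534]  S=[2.4065]  K=[0.8230; 0.1126; -0.0605]  nu=[-3.0540]  x^+=[0.6815, 2.0871, -2.6065]  P^+=[0.3526 0.0116 -0.0862; 0.0116 0.9554 -0.3462; -0.0862 -0.3462 0.9445]
step 2: x^-=[0.9085, 2.2332, -2.5768]  P^-=[0.8847 0.1230 -0.1320; 0.1230 1.0713 -0.5565; -0.1320 -0.5565 0.9360]  S=[1.3040]  K=[0.6760; 0.1134; -0.0665]  nu=[-2.0429]  x^+=[-0.4724, 2.0015, -2.4410]  P^+=[0.2889 0.0230 -0.0734; 0.0230 1.0546 -0.5467; -0.0734 -0.5467 0.9302]
step 3: x^-=[-0.4574, 2.0226, -2.3786]  P^-=[0.7976 0.1316 -0.1287; 0.1316 1.1924 -0.7241; -0.1287 -0.7241 0.9984]  S=[1.2177]  K=[0.6531; 0.1231; -0.0735]  nu=[2.3099]  x^+=[1.0512, 2.3070, -2.5485]  P^+=[0.2783 0.0337 -0.0702; 0.0337 1.1739 -0.7131; -0.0702 -0.7131 0.9918]
step 4: x^-=[1.3557, 2.4618, -2.5908]  P^-=[0.7844 0.1477 -0.1359; 0.1477 1.3244 -0.8776; -0.1359 -0.8776 1.1007]  S=[1.2049]  K=[0.6494; 0.1340; -0.0816]  nu=[-0.4749]  x^+=[1.0473, 2.3982, -2.5521]  P^+=[0.2762 0.0429 -0.0721; 0.0429 1.3028 -0.8644; -0.0721 -0.8644 1.0926]
step 5: x^-=[1.3558, 2.5438, -2.6127]  P^-=[0.7829 0.1641 -0.1473; 0.1641 1.4617 -1.0254; -0.1473 -1.0254 1.2242]  S=[1.2035]  K=[0.6491; 0.1447; -0.0905]  nu=[-5.2787]  x^+=[-2.0704, 1.7802, -2.1349]  P^+=[0.2759 0.0511 -0.0766; 0.0511 1.4365 -1.0097; -0.0766 -1.0097 1.2144]

P_post[1,2] = -1.0097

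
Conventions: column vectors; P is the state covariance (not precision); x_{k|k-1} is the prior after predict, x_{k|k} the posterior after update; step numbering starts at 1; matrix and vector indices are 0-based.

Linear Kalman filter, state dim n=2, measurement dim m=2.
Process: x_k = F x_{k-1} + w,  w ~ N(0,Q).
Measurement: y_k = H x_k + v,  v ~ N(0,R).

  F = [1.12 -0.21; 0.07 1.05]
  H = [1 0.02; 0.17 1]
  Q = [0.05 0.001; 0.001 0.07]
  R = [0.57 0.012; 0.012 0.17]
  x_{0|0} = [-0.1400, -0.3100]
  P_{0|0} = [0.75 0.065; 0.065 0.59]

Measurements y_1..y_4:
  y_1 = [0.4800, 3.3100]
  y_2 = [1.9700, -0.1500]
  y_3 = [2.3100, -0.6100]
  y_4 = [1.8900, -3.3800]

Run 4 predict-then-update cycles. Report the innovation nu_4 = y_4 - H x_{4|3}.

innov = [0.4194, -3.8082]

step 1: x^-=[-0.0917, -0.3353]  P^-=[0.9862 0.0052; 0.0052 0.7337]  S=[1.5567 0.1995; 0.1995 0.9340]  K=[0.6270 0.0511; -0.0905 0.8059]  nu=[0.5784, 3.6609]  x^+=[0.4581, 2.5625]  P^+=[0.3589 -0.0448; -0.0448 0.1435]
step 2: x^-=[-0.0251, 2.7227]  P^-=[0.5276 -0.0545; -0.0545 0.2234]  S=[1.0955 0.0514; 0.0514 0.3901]  K=[0.4794 0.0269; -0.0719 0.5584]  nu=[1.9406, -2.8684]  x^+=[0.8280, 0.9814]  P^+=[0.2743 -0.0363; -0.0363 0.1002]
step 3: x^-=[0.7212, 1.0884]  P^-=[0.4156 -0.0418; -0.0418 0.1765]  S=[0.9840 0.0443; 0.0443 0.3443]  K=[0.4201 0.0299; -0.0613 0.4999]  nu=[1.5670, -1.8210]  x^+=[1.3252, 0.0819]  P^+=[0.2405 -0.0308; -0.0308 0.0895]
step 4: x^-=[1.4670, 0.1788]  P^-=[0.3700 -0.0356; -0.0356 0.1653]  S=[0.9387 0.0425; 0.0425 0.3339]  K=[0.3920 0.0319; -0.0563 0.4841]  nu=[0.4194, -3.8082]  x^+=[1.5099, -1.6885]  P^+=[0.2244 -0.0280; -0.0280 0.0864]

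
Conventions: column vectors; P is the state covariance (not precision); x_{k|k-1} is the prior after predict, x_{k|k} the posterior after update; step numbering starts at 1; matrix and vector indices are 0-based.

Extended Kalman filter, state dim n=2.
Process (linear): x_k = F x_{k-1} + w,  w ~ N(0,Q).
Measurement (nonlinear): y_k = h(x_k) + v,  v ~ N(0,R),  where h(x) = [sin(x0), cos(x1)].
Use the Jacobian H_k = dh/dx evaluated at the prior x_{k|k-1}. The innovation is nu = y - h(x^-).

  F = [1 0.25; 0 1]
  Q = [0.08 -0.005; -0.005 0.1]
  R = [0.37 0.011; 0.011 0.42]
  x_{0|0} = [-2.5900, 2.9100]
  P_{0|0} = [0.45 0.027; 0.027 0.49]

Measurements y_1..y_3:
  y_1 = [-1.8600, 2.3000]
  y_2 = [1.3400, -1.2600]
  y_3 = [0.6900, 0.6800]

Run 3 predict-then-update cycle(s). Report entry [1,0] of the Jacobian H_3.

H_jac[1,0] = 0.0000

step 1: x^-=[-1.8625, 2.9100]  P^-=[0.5741 0.1445; 0.1445 0.5900]  H_jac=[-0.2876 0.0000; 0.0000 -0.2295]  S=[0.4175 0.0205; 0.0205 0.4511]  K=[-0.3928 -0.0556; -0.0850 -0.2963]  nu=[-0.9022, 3.2733]  x^+=[-1.6903, 2.0166]  P^+=[0.5074 0.1206; 0.1206 0.5463]
step 2: x^-=[-1.1861, 2.0166]  P^-=[0.6819 0.2522; 0.2522 0.6463]  H_jac=[0.3753 0.0000; 0.0000 -0.9023]  S=[0.4660 -0.0744; -0.0744 0.9462]  K=[0.5172 -0.1999; 0.1060 -0.6080]  nu=[2.2669, -0.8288]  x^+=[0.1519, 2.7609]  P^+=[0.5041 0.0867; 0.0867 0.2817]
step 3: x^-=[0.8421, 2.7609]  P^-=[0.6451 0.1522; 0.1522 0.3817]  H_jac=[0.6659 0.0000; 0.0000 -0.3716]  S=[0.6560 -0.0266; -0.0266 0.4727]  K=[0.6514 -0.0829; 0.1426 -0.2920]  nu=[-0.0561, 1.6084]  x^+=[0.6723, 2.2832]  P^+=[0.3606 0.0744; 0.0744 0.3259]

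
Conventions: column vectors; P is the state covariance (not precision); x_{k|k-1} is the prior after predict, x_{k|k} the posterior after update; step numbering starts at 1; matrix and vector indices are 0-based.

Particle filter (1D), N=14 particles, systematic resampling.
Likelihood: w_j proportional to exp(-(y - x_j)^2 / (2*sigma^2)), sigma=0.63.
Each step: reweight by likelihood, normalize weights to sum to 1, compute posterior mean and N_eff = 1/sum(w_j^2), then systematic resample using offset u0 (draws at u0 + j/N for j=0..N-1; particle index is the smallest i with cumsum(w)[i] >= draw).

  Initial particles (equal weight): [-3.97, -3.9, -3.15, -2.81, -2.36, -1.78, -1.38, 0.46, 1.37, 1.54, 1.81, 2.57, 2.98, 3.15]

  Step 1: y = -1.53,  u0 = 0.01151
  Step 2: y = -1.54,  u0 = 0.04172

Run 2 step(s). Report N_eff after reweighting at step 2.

N_eff = 12.2296

step 1: w=[0.0002, 0.0003, 0.0147, 0.0510, 0.1687, 0.3715, 0.3907, 0.0027, 0.0000, 0.0000, 0.0000, 0.0000, 0.0000, 0.0000]  mean=-1.7894  Neff=3.1061  idx=[2, 4, 4, 4, 5, 5, 5, 5, 5, 6, 6, 6, 6, 6]
step 2: w=[0.0035, 0.0396, 0.0396, 0.0396, 0.0860, 0.0860, 0.0860, 0.0860, 0.0860, 0.0895, 0.0895, 0.0895, 0.0895, 0.0895]  mean=-1.6748  Neff=12.2296  idx=[1, 3, 4, 5, 6, 7, 8, 8, 9, 10, 11, 12, 12, 13]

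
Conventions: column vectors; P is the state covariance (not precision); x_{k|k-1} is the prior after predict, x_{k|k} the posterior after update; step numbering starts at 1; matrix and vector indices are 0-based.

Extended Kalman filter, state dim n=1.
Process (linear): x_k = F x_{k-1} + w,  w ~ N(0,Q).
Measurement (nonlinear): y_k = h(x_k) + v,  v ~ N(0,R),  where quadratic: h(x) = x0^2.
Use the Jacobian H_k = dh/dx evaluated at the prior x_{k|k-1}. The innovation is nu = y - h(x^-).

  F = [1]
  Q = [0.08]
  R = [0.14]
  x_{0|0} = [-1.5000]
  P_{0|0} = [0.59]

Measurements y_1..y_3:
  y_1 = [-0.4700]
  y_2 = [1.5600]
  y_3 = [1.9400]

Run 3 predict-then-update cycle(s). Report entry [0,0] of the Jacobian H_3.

step 1: x^-=[-1.5000]  P^-=[0.6700]  H_jac=[-3.0000]  S=[6.1700]  K=[-0.3258]  nu=[-2.7200]  x^+=[-0.6139]  P^+=[0.0152]
step 2: x^-=[-0.6139]  P^-=[0.0952]  H_jac=[-1.2278]  S=[0.2835]  K=[-0.4123]  nu=[1.1831]  x^+=[-1.1017]  P^+=[0.0470]
step 3: x^-=[-1.1017]  P^-=[0.1270]  H_jac=[-2.2034]  S=[0.7566]  K=[-0.3699]  nu=[0.7263]  x^+=[-1.3703]  P^+=[0.0235]

H_jac[0,0] = -2.2034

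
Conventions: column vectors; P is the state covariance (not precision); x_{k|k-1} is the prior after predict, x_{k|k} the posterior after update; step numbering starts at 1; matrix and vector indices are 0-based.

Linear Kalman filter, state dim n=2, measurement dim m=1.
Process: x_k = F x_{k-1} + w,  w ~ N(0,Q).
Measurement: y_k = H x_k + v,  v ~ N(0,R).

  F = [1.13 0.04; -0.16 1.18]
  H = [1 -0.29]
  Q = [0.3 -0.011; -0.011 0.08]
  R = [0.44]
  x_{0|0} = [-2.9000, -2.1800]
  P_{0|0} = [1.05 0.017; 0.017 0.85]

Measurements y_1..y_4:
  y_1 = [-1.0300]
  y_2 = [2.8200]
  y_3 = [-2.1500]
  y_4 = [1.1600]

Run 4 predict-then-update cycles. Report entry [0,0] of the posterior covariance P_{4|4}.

step 1: x^-=[-3.3642, -2.1084]  P^-=[1.6436 -0.1382; -0.1382 1.2840]  S=[2.2718]  K=[0.7411; -0.2247]  nu=[1.7228]  x^+=[-2.0874, -2.4955]  P^+=[0.3958 0.2402; 0.2402 1.1693]
step 2: x^-=[-2.4586, -2.6108]  P^-=[0.8289 0.2914; 0.2914 1.6275]  S=[1.2368]  K=[0.6019; -0.1460]  nu=[4.5214]  x^+=[0.2629, -3.2709]  P^+=[0.3809 0.4001; 0.4001 1.6012]
step 3: x^-=[0.1662, -3.9018]  P^-=[0.8251 0.5266; 0.5266 2.1681]  S=[1.1419]  K=[0.5888; -0.0894]  nu=[-3.4478]  x^+=[-1.8637, -3.5935]  P^+=[0.4292 0.5868; 0.5868 2.1590]
step 4: x^-=[-2.2497, -3.9421]  P^-=[0.9046 0.7919; 0.7919 2.8756]  S=[1.1271]  K=[0.5988; -0.0373]  nu=[2.2665]  x^+=[-0.8925, -4.0265]  P^+=[0.5004 0.8171; 0.8171 2.8740]

P_post[0,0] = 0.5004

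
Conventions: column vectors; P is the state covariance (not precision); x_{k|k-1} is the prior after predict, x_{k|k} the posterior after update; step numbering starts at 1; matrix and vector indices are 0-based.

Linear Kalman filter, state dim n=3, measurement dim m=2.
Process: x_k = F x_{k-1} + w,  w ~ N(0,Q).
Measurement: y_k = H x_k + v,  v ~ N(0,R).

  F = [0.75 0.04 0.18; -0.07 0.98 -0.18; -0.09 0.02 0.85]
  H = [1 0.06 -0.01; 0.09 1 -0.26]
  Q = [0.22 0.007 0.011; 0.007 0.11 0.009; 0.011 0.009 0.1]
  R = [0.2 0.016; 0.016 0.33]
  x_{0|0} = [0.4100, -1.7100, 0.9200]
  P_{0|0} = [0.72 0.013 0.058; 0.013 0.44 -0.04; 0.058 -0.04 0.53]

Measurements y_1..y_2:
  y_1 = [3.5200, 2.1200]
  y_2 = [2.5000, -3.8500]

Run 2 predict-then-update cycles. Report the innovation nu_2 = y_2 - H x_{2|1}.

step 1: x^-=[0.4047, -1.8701, 0.7109]  P^-=[0.6587 -0.0365 0.0785; -0.0365 0.5671 -0.0958; 0.0785 -0.0958 0.4787]  S=[0.8550 0.0558; 0.0558 0.9743]  K=[0.7697 -0.0417; -0.0414 0.6066; 0.0941 -0.2242]  nu=[3.2346, 4.1385]  x^+=[2.7219, 0.5063, 0.0877]  P^+=[0.1541 -0.0108 0.0173; -0.0108 0.2099 0.0363; 0.0173 0.0363 0.4245]
step 2: x^-=[2.0775, 0.2899, -0.1603]  P^-=[0.3253 -0.0109 0.0777; -0.0109 0.3152 -0.0205; 0.0777 -0.0205 0.4066]  S=[0.5236 0.0345; 0.0345 0.6804]  K=[0.6208 -0.0342; -0.0154 0.4705; 0.1503 -0.1829]  nu=[0.4035, -4.3685]  x^+=[2.4774, -1.7715, 0.6992]  P^+=[0.1242 -0.0051 0.0287; -0.0051 0.1650 0.0367; 0.0287 0.0367 0.3739]

innov = [0.4035, -4.3685]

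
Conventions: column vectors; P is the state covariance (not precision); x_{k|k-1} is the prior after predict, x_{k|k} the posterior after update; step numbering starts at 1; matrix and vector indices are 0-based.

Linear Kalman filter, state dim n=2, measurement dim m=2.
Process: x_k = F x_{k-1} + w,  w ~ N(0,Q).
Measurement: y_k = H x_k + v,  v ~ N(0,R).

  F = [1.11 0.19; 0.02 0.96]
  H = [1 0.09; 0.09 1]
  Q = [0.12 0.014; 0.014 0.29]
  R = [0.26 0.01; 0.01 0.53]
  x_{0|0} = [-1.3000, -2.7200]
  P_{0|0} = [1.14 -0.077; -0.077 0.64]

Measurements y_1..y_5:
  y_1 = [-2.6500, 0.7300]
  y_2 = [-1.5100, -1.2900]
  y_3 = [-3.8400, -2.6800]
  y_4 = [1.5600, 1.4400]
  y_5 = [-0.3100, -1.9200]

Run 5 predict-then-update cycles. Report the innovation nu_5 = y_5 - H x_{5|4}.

innov = [0.5231, -2.1916]

step 1: x^-=[-1.9598, -2.6372]  P^-=[1.5152 0.0737; 0.0737 0.8773]  S=[1.7956 0.2996; 0.2996 1.4329]  K=[0.8528 -0.0317; -0.0186 0.6208]  nu=[-0.4529, 3.5436]  x^+=[-2.4584, -0.4289]  P^+=[0.2240 -0.0284; -0.0284 0.3314]
step 2: x^-=[-2.8104, -0.4609]  P^-=[0.3959 0.0490; 0.0490 0.5944]  S=[0.6696 0.1485; 0.1485 1.1364]  K=[0.5988 -0.0038; 0.0373 0.5221]  nu=[1.3419, -0.5761]  x^+=[-2.0048, -0.7117]  P^+=[0.1565 -0.0101; -0.0101 0.2780]
step 3: x^-=[-2.3605, -0.7233]  P^-=[0.3187 0.0574; 0.0574 0.5459]  S=[0.5934 0.1456; 0.1456 1.0888]  K=[0.5442 0.0062; 0.0571 0.4985]  nu=[-1.4144, -1.7442]  x^+=[-3.1411, -1.6735]  P^+=[0.1419 -0.0040; -0.0040 0.2651]
step 4: x^-=[-3.8045, -1.6694]  P^-=[0.3027 0.0612; 0.0612 0.5342]  S=[0.5781 0.1470; 0.1470 1.0777]  K=[0.5307 0.0097; 0.0639 0.4921]  nu=[5.5148, 3.4518]  x^+=[-0.8442, 0.3816]  P^+=[0.1383 -0.0020; -0.0020 0.2616]
step 5: x^-=[-0.8646, 0.3495]  P^-=[0.2990 0.0626; 0.0626 0.5311]  S=[0.5745 0.1479; 0.1479 1.0748]  K=[0.5274 0.0108; 0.0660 0.4903]  nu=[0.5231, -2.1916]  x^+=[-0.6123, -0.6906]  P^+=[0.1374 -0.0014; -0.0014 0.2606]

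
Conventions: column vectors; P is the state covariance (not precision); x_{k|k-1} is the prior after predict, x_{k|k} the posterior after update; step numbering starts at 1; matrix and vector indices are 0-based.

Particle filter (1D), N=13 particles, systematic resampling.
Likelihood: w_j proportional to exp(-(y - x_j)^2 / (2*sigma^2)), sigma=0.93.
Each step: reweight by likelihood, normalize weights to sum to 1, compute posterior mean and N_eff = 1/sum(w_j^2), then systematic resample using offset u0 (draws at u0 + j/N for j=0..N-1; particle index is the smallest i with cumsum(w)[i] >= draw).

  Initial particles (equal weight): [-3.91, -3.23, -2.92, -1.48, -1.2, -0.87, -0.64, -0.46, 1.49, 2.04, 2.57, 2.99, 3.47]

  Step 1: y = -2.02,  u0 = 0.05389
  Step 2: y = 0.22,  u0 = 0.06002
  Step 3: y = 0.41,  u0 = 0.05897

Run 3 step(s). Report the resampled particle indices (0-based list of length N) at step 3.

resampled_idx = [2, 4, 5, 6, 7, 8, 8, 9, 10, 10, 11, 12, 12]

step 1: w=[0.0338, 0.1144, 0.1670, 0.2254, 0.1809, 0.1242, 0.0887, 0.0653, 0.0002, 0.0000, 0.0000, 0.0000, 0.0000]  mean=-1.7347  Neff=6.5272  idx=[1, 1, 2, 2, 3, 3, 3, 4, 4, 5, 5, 6, 7]
step 2: w=[0.0003, 0.0003, 0.0009, 0.0009, 0.0520, 0.0520, 0.0520, 0.0861, 0.0861, 0.1390, 0.1390, 0.1801, 0.2114]  mean=-0.8989  Neff=7.2097  idx=[5, 6, 7, 8, 9, 9, 10, 10, 11, 11, 12, 12, 12]
step 3: w=[0.0242, 0.0242, 0.0426, 0.0426, 0.0739, 0.0739, 0.0739, 0.0739, 0.1008, 0.1008, 0.1231, 0.1231, 0.1231]  mean=-0.7299  Neff=10.8219  idx=[2, 4, 5, 6, 7, 8, 8, 9, 10, 10, 11, 12, 12]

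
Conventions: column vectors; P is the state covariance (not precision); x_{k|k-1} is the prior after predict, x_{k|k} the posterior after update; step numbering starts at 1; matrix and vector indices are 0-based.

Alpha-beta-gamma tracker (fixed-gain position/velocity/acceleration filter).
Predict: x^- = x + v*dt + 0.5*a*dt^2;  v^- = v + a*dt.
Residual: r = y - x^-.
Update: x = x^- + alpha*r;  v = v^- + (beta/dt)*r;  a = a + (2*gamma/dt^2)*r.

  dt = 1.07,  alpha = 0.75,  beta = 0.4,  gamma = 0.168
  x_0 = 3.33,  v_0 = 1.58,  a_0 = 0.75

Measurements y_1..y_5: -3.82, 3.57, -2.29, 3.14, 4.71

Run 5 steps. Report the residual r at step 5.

resid = 2.6627

step 1: x_pred=5.4499  r=-9.2699  x^+=-1.5025  v^+=-1.0829  a^+=-1.9705
step 2: x_pred=-3.7892  r=7.3592  x^+=1.7302  v^+=-0.4402  a^+=0.1893
step 3: x_pred=1.3675  r=-3.6575  x^+=-1.3756  v^+=-1.6050  a^+=-0.8841
step 4: x_pred=-3.5991  r=6.7391  x^+=1.4552  v^+=-0.0317  a^+=1.0936
step 5: x_pred=2.0473  r=2.6627  x^+=4.0443  v^+=2.1338  a^+=1.8751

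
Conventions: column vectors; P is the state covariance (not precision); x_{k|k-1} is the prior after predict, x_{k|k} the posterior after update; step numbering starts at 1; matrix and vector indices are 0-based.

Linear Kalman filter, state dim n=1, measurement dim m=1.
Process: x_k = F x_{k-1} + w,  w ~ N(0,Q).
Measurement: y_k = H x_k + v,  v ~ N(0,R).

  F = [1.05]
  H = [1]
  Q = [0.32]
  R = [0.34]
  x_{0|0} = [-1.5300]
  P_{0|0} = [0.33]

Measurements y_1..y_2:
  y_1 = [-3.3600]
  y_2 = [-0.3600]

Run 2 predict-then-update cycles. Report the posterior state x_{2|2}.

x_post = [-1.3148]

step 1: x^-=[-1.6065]  P^-=[0.6838]  S=[1.0238]  K=[0.6679]  nu=[-1.7535]  x^+=[-2.7777]  P^+=[0.2271]
step 2: x^-=[-2.9166]  P^-=[0.5704]  S=[0.9104]  K=[0.6265]  nu=[2.5566]  x^+=[-1.3148]  P^+=[0.2130]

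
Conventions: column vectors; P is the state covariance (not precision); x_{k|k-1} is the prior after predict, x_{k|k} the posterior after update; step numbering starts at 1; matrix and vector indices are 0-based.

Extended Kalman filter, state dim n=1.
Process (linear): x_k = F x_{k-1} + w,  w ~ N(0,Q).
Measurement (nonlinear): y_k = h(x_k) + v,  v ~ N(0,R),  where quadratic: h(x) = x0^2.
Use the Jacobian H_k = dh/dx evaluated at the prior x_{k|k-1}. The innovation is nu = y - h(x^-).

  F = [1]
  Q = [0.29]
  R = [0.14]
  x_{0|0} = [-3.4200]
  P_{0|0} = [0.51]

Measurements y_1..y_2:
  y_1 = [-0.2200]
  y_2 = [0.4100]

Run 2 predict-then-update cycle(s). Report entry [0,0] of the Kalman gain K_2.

step 1: x^-=[-3.4200]  P^-=[0.8000]  H_jac=[-6.8400]  S=[37.5685]  K=[-0.1457]  nu=[-11.9164]  x^+=[-1.6843]  P^+=[0.0030]
step 2: x^-=[-1.6843]  P^-=[0.2930]  H_jac=[-3.3687]  S=[3.4647]  K=[-0.2849]  nu=[-2.4270]  x^+=[-0.9930]  P^+=[0.0118]

K[0,0] = -0.2849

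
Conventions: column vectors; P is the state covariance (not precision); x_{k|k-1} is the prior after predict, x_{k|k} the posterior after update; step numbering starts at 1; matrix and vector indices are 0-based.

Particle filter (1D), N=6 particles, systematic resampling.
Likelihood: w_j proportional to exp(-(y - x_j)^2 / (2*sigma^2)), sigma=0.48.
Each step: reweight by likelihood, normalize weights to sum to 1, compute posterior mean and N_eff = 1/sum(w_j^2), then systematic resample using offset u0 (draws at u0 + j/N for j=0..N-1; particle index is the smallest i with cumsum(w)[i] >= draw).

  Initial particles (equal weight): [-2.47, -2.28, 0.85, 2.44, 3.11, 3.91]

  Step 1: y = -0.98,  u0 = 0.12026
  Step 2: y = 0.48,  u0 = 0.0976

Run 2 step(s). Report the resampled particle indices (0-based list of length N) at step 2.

resampled_idx = [1, 2, 3, 3, 4, 5]

step 1: w=[0.2355, 0.7441, 0.0203, 0.0000, 0.0000, 0.0000]  mean=-2.2611  Neff=1.6403  idx=[0, 1, 1, 1, 1, 1]
step 2: w=[0.0186, 0.1963, 0.1963, 0.1963, 0.1963, 0.1963]  mean=-2.2835  Neff=5.1824  idx=[1, 2, 3, 3, 4, 5]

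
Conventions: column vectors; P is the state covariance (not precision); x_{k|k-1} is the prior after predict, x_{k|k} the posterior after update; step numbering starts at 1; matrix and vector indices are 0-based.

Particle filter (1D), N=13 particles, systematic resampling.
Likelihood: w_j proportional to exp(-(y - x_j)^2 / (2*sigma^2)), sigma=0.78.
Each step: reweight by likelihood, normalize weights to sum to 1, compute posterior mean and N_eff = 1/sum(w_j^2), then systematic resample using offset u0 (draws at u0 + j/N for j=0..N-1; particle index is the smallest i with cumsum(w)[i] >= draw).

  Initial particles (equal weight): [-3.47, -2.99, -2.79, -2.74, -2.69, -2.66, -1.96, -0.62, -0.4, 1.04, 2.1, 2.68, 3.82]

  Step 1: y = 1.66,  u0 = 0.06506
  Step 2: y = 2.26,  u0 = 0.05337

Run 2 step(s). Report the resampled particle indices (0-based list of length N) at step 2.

step 1: w=[0.0000, 0.0000, 0.0000, 0.0000, 0.0000, 0.0000, 0.0000, 0.0067, 0.0147, 0.3516, 0.4113, 0.2051, 0.0104]  mean=1.8089  Neff=2.9824  idx=[9, 9, 9, 9, 9, 10, 10, 10, 10, 10, 11, 11, 11]
step 2: w=[0.0328, 0.0328, 0.0328, 0.0328, 0.0328, 0.1093, 0.1093, 0.1093, 0.1093, 0.1093, 0.0965, 0.0965, 0.0965]  mean=2.0939  Neff=10.7504  idx=[1, 3, 5, 6, 6, 7, 8, 8, 9, 10, 11, 11, 12]

resampled_idx = [1, 3, 5, 6, 6, 7, 8, 8, 9, 10, 11, 11, 12]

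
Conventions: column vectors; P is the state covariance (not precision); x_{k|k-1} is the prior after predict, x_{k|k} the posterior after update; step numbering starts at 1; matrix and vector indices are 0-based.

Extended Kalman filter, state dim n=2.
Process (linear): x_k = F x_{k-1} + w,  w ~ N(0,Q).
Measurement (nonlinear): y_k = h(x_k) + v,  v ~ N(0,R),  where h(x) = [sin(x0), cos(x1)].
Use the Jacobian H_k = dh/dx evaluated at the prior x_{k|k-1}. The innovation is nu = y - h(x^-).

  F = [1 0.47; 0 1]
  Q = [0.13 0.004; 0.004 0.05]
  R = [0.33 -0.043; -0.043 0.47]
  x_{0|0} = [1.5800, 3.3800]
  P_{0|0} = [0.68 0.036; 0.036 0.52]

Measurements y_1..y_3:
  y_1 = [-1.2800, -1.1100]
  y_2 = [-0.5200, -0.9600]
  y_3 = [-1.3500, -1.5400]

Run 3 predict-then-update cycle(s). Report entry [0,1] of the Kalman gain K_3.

K[0,1] = 0.2040

step 1: x^-=[3.1686, 3.3800]  P^-=[0.9587 0.2844; 0.2844 0.5700]  H_jac=[-0.9996 0.0000; 0.0000 0.2362]  S=[1.2880 -0.1101; -0.1101 0.5018]  K=[-0.7466 -0.0300; -0.2016 0.2240]  nu=[-1.2530, -0.1383]  x^+=[4.1083, 3.6016]  P^+=[0.2452 0.0762; 0.0762 0.4825]
step 2: x^-=[5.8010, 3.6016]  P^-=[0.5534 0.3070; 0.3070 0.5325]  H_jac=[0.8860 0.0000; 0.0000 0.4439]  S=[0.7644 0.0777; 0.0777 0.5750]  K=[0.6259 0.1524; 0.3184 0.3681]  nu=[-0.0563, -0.0639]  x^+=[5.7560, 3.5601]  P^+=[0.2257 0.1007; 0.1007 0.3589]
step 3: x^-=[7.4293, 3.5601]  P^-=[0.5297 0.2734; 0.2734 0.4089]  H_jac=[0.4120 0.0000; 0.0000 0.4064]  S=[0.4199 0.0028; 0.0028 0.5375]  K=[0.5184 0.2040; 0.2662 0.3078]  nu=[-2.2612, -0.6263]  x^+=[6.1294, 2.7654]  P^+=[0.3939 0.1811; 0.1811 0.3278]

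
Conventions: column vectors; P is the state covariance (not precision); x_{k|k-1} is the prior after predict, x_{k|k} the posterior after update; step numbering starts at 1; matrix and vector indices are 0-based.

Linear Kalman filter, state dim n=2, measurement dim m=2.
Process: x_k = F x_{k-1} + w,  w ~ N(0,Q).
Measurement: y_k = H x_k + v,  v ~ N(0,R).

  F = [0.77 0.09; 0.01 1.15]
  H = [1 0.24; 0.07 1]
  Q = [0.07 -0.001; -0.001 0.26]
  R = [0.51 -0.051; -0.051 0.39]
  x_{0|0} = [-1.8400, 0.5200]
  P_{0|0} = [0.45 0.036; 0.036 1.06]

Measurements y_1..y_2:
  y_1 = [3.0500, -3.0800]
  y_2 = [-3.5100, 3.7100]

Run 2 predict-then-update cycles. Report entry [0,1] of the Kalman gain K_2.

K[0,1] = -0.0194

step 1: x^-=[-1.3700, 0.5796]  P^-=[0.3504 0.1441; 0.1441 1.6627]  S=[1.0253 0.5191; 0.5191 2.0746]  K=[0.3828 -0.0145; 0.1391 0.7715]  nu=[4.2809, -3.5637]  x^+=[0.3204, -1.5742]  P^+=[0.2055 -0.0396; -0.0396 0.2966]
step 2: x^-=[0.1050, -1.8071]  P^-=[0.1887 -0.0038; -0.0038 0.6513]  S=[0.7344 0.1147; 0.1147 1.0417]  K=[0.2588 -0.0194; 0.1120 0.6127]  nu=[-3.1813, 5.5098]  x^+=[-0.8254, 1.2121]  P^+=[0.1403 -0.0306; -0.0306 0.2354]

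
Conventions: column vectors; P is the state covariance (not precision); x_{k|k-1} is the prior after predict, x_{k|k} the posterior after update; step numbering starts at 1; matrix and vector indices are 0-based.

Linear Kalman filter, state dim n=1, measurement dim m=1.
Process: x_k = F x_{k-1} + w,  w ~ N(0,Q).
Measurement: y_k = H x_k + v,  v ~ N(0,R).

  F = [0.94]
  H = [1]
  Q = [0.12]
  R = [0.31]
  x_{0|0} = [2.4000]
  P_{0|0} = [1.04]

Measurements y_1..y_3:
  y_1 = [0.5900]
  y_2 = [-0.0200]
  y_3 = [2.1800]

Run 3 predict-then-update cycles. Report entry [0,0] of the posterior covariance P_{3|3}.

step 1: x^-=[2.2560]  P^-=[1.0389]  S=[1.3489]  K=[0.7702]  nu=[-1.6660]  x^+=[0.9729]  P^+=[0.2388]
step 2: x^-=[0.9145]  P^-=[0.3310]  S=[0.6410]  K=[0.5164]  nu=[-0.9345]  x^+=[0.4320]  P^+=[0.1601]
step 3: x^-=[0.4060]  P^-=[0.2614]  S=[0.5714]  K=[0.4575]  nu=[1.7740]  x^+=[1.2176]  P^+=[0.1418]

P_post[0,0] = 0.1418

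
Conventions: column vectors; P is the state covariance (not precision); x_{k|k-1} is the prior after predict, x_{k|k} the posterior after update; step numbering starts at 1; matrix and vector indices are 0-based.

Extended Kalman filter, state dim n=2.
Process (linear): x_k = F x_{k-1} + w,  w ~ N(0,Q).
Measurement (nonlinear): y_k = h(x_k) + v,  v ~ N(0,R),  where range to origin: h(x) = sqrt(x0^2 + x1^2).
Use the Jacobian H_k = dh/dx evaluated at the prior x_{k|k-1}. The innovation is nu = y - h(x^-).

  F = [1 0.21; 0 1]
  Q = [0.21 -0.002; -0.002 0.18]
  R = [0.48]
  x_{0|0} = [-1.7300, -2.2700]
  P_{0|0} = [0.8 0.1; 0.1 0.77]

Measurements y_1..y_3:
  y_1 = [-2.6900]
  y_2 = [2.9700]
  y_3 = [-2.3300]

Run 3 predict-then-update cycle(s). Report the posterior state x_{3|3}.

x_post = [0.0014, -0.1816]

step 1: x^-=[-2.2067, -2.2700]  P^-=[1.0860 0.2597; 0.2597 0.9500]  H_jac=[-0.6970 -0.7170]  S=[1.7557]  K=[-0.5372; -0.4911]  nu=[-5.8558]  x^+=[0.9392, 0.6058]  P^+=[0.5793 -0.2035; -0.2035 0.5266]
step 2: x^-=[1.0664, 0.6058]  P^-=[0.7270 -0.0949; -0.0949 0.7066]  H_jac=[0.8695 0.4940]  S=[1.1205]  K=[0.5223; 0.2378]  nu=[1.7436]  x^+=[1.9771, 1.0205]  P^+=[0.4213 -0.2341; -0.2341 0.6432]
step 3: x^-=[2.1914, 1.0205]  P^-=[0.5614 -0.1010; -0.1010 0.8232]  H_jac=[0.9065 0.4221]  S=[1.0107]  K=[0.4613; 0.2532]  nu=[-4.7473]  x^+=[0.0014, -0.1816]  P^+=[0.3463 -0.2191; -0.2191 0.7584]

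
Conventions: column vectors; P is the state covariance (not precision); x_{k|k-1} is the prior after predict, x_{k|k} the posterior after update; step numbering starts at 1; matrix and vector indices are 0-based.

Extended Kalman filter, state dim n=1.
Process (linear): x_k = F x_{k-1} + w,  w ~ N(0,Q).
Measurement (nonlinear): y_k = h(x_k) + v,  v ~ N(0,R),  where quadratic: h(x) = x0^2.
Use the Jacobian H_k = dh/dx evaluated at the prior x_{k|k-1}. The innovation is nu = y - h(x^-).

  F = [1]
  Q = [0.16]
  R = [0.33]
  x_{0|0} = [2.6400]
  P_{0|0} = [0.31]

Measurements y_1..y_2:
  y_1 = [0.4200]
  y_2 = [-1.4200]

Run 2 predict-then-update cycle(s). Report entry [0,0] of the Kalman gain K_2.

step 1: x^-=[2.6400]  P^-=[0.4700]  H_jac=[5.2800]  S=[13.4328]  K=[0.1847]  nu=[-6.5496]  x^+=[1.4300]  P^+=[0.0115]
step 2: x^-=[1.4300]  P^-=[0.1715]  H_jac=[2.8600]  S=[1.7332]  K=[0.2831]  nu=[-3.4650]  x^+=[0.4492]  P^+=[0.0327]

K[0,0] = 0.2831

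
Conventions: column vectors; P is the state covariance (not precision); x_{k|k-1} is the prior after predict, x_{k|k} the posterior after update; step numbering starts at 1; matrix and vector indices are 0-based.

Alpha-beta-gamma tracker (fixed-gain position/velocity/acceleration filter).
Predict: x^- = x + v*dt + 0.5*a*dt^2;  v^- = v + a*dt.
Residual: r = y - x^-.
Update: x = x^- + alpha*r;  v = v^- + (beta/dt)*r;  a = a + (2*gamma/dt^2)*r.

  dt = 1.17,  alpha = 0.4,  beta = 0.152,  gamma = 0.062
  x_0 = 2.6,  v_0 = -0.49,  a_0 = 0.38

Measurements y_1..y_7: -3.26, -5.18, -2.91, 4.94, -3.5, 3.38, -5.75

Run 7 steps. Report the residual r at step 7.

step 1: x_pred=2.2868  r=-5.5468  x^+=0.0681  v^+=-0.7660  a^+=-0.1224
step 2: x_pred=-0.9120  r=-4.2680  x^+=-2.6192  v^+=-1.4638  a^+=-0.5091
step 3: x_pred=-4.6802  r=1.7702  x^+=-3.9721  v^+=-1.8294  a^+=-0.3487
step 4: x_pred=-6.3512  r=11.2912  x^+=-1.8347  v^+=-0.7705  a^+=0.6741
step 5: x_pred=-2.2748  r=-1.2252  x^+=-2.7649  v^+=-0.1410  a^+=0.5631
step 6: x_pred=-2.5444  r=5.9244  x^+=-0.1746  v^+=1.2875  a^+=1.0998
step 7: x_pred=2.0845  r=-7.8345  x^+=-1.0493  v^+=1.5564  a^+=0.3901

resid = -7.8345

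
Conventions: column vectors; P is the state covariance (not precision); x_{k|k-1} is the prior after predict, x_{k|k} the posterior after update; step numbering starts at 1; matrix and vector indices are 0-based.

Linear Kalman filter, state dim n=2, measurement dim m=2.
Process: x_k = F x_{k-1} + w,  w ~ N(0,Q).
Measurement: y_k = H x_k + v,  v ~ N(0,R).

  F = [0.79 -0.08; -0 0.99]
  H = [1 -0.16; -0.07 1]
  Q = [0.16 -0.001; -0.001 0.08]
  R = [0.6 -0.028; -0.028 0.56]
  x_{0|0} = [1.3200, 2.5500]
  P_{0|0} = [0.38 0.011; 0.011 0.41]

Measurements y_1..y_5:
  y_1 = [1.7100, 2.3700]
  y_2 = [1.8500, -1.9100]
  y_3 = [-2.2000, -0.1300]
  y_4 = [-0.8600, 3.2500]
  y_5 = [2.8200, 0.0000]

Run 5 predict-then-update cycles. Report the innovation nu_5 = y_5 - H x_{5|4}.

step 1: x^-=[0.8388, 2.5245]  P^-=[0.3984 -0.0249; -0.0249 0.4818]  S=[1.0187 -0.1581; -0.1581 1.0473]  K=[0.3965 0.0095; -0.0291 0.4574]  nu=[1.2751, -0.0958]  x^+=[1.3434, 2.4436]  P^+=[0.2394 0.0110; 0.0110 0.2577]
step 2: x^-=[0.8658, 2.4192]  P^-=[0.3097 -0.0128; -0.0128 0.3326]  S=[0.9223 -0.1159; -0.1159 0.8959]  K=[0.3386 0.0053; -0.0253 0.3690]  nu=[1.3712, -4.2685]  x^+=[1.3077, 0.8096]  P^+=[0.2043 0.0078; 0.0078 0.2079]
step 3: x^-=[0.9683, 0.8015]  P^-=[0.2878 -0.0114; -0.0114 0.2837]  S=[0.8987 -0.1051; -0.1051 0.8467]  K=[0.3226 0.0028; -0.0243 0.3330]  nu=[-3.0400, -0.8637]  x^+=[-0.0149, 0.5876]  P^+=[0.1945 0.0061; 0.0061 0.1876]
step 4: x^-=[-0.0588, 0.5817]  P^-=[0.2818 -0.0111; -0.0111 0.2639]  S=[0.8921 -0.1011; -0.1011 0.8268]  K=[0.3181 0.0017; -0.0238 0.3172]  nu=[-0.7081, 2.6642]  x^+=[-0.2796, 1.4435]  P^+=[0.1917 0.0054; 0.0054 0.1787]
step 5: x^-=[-0.3363, 1.4291]  P^-=[0.2801 -0.0109; -0.0109 0.2551]  S=[0.8901 -0.0994; -0.0994 0.8180]  K=[0.3167 0.0012; -0.0235 0.3099]  nu=[3.3850, -1.4527]  x^+=[0.7341, 0.8994]  P^+=[0.1908 0.0052; 0.0052 0.1746]

innov = [3.3850, -1.4527]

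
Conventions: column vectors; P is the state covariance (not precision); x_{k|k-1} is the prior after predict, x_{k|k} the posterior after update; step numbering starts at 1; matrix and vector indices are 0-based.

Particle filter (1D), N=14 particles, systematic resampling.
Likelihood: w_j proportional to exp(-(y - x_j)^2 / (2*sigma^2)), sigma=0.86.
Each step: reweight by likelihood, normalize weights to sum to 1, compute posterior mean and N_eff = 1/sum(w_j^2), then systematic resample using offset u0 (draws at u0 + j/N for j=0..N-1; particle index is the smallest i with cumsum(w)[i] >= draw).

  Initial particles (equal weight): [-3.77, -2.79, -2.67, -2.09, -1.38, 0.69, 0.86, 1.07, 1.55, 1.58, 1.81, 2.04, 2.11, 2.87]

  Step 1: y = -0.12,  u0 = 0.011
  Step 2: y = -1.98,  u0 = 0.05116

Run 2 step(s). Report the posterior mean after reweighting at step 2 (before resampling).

step 1: w=[0.0001, 0.0033, 0.0051, 0.0298, 0.1403, 0.2634, 0.2144, 0.1575, 0.0623, 0.0582, 0.0331, 0.0175, 0.0142, 0.0010]  mean=0.5727  Neff=5.8960  idx=[3, 4, 4, 5, 5, 5, 5, 6, 6, 6, 7, 7, 8, 10]
step 2: w=[0.3802, 0.3005, 0.3005, 0.0031, 0.0031, 0.0031, 0.0031, 0.0016, 0.0016, 0.0016, 0.0007, 0.0007, 0.0001, 0.0000]  mean=-1.6095  Neff=3.0753  idx=[0, 0, 0, 0, 0, 1, 1, 1, 1, 2, 2, 2, 2, 2]

post_mean = -1.6095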